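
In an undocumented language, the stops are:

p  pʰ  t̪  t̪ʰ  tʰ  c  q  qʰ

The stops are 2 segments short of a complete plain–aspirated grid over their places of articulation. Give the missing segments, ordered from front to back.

Plain: /p/ (bilabial), /t̪/ (dental), /c/ (palatal), /q/ (uvular).
Aspirated: /pʰ/ (bilabial), /t̪ʰ/ (dental), /tʰ/ (alveolar), /qʰ/ (uvular).
Gaps, from front to back: alveolar lacks plain (/t/); palatal lacks aspirated (/cʰ/).

/t/, /cʰ/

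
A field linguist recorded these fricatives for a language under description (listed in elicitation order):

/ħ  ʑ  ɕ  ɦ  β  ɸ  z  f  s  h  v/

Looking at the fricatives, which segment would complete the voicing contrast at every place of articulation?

/ʕ/

place of articulation  voiceless  voiced  
bilabial          ɸ         β       
labiodental       f         v       
alveolar          s         z       
alveolo-palatal   ɕ         ʑ       
pharyngeal        ħ         —       
glottal           h         ɦ       
The pharyngeal row has no voiced member, so the gap is the voiced pharyngeal fricative /ʕ/.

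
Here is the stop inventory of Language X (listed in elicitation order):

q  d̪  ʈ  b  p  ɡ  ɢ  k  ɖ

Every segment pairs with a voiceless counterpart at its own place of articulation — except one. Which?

Bilabial: /p/ ~ /b/
Retroflex: /ʈ/ ~ /ɖ/
Velar: /k/ ~ /ɡ/
Uvular: /q/ ~ /ɢ/
Dental: only /d̪/ (voiced); no voiceless partner.
So /d̪/ is the unpaired segment.

/d̪/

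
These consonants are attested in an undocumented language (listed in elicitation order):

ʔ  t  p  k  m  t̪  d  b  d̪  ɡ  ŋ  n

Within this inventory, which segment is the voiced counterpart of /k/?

/k/ is a voiceless velar stop.
The voiced counterpart is a voiced velar stop — in this inventory, /ɡ/.

/ɡ/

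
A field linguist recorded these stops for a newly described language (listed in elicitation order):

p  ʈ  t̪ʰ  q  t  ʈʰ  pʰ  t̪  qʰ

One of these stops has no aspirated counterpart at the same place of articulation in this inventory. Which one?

Bilabial: /p/ ~ /pʰ/
Dental: /t̪/ ~ /t̪ʰ/
Retroflex: /ʈ/ ~ /ʈʰ/
Uvular: /q/ ~ /qʰ/
Alveolar: only /t/ (plain); no aspirated partner.
So /t/ is the unpaired segment.

/t/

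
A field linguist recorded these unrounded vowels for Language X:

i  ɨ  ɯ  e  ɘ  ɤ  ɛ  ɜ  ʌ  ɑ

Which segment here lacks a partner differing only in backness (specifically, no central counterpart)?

/ɑ/

High: /i/ ~ /ɨ/ ~ /ɯ/
High-mid: /e/ ~ /ɘ/ ~ /ɤ/
Low-mid: /ɛ/ ~ /ɜ/ ~ /ʌ/
Low: only /ɑ/ (back); no central partner.
So /ɑ/ is the unpaired segment.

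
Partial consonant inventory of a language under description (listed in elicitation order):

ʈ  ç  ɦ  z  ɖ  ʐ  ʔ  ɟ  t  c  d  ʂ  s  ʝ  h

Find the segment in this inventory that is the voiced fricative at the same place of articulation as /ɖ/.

/ɖ/ is a voiced retroflex stop.
The voiced fricative at the same place is a voiced retroflex fricative — in this inventory, /ʐ/.

/ʐ/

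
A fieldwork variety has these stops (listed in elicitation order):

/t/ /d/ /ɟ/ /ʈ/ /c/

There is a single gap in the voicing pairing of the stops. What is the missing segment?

place of articulation  voiceless  voiced  
alveolar          t         d       
retroflex         ʈ         —       
palatal           c         ɟ       
The retroflex row has no voiced member, so the gap is the voiced retroflex stop /ɖ/.

/ɖ/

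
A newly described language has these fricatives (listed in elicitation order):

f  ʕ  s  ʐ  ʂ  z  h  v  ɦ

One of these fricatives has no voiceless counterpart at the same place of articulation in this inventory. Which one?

Labiodental: /f/ ~ /v/
Alveolar: /s/ ~ /z/
Retroflex: /ʂ/ ~ /ʐ/
Glottal: /h/ ~ /ɦ/
Pharyngeal: only /ʕ/ (voiced); no voiceless partner.
So /ʕ/ is the unpaired segment.

/ʕ/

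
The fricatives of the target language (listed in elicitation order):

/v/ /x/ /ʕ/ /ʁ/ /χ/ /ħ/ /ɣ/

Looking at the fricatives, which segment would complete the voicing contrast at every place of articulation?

place of articulation  voiceless  voiced  
labiodental       —         v       
velar             x         ɣ       
uvular            χ         ʁ       
pharyngeal        ħ         ʕ       
The labiodental row has no voiceless member, so the gap is the voiceless labiodental fricative /f/.

/f/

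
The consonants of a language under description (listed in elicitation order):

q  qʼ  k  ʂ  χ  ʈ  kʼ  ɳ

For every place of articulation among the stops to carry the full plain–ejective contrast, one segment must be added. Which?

retroflex: plain /ʈ/, ejective —.
velar: plain /k/, ejective /kʼ/.
uvular: plain /q/, ejective /qʼ/.
The retroflex row has no ejective member, so the gap is the ejective retroflex stop /ʈʼ/.

/ʈʼ/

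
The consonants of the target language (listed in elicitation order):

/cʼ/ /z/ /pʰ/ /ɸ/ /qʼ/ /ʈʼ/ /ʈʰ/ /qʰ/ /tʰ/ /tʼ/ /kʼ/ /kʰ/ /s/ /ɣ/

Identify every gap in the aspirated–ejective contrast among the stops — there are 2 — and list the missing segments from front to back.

/pʼ/, /cʰ/

place of articulation  aspirated  ejective
bilabial          pʰ        —       
alveolar          tʰ        tʼ      
retroflex         ʈʰ        ʈʼ      
palatal           —         cʼ      
velar             kʰ        kʼ      
uvular            qʰ        qʼ      
Gaps, from front to back: bilabial lacks ejective (/pʼ/); palatal lacks aspirated (/cʰ/).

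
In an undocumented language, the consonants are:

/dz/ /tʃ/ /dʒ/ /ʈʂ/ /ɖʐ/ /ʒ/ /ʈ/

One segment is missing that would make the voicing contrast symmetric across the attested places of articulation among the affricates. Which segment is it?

/ts/

alveolar: voiceless —, voiced /dz/.
postalveolar: voiceless /tʃ/, voiced /dʒ/.
retroflex: voiceless /ʈʂ/, voiced /ɖʐ/.
The alveolar row has no voiceless member, so the gap is the voiceless alveolar affricate /ts/.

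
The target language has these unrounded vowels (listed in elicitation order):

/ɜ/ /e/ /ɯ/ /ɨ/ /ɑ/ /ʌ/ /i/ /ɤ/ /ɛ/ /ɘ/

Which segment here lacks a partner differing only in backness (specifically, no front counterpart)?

High: /i/ ~ /ɨ/ ~ /ɯ/
High-mid: /e/ ~ /ɘ/ ~ /ɤ/
Low-mid: /ɛ/ ~ /ɜ/ ~ /ʌ/
Low: only /ɑ/ (back); no front partner.
So /ɑ/ is the unpaired segment.

/ɑ/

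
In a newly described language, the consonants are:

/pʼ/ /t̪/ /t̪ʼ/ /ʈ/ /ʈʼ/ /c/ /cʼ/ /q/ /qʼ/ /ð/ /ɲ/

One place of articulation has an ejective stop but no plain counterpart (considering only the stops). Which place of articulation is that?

bilabial

place of articulation  plain     ejective
bilabial          —         pʼ      
dental            t̪        t̪ʼ     
retroflex         ʈ         ʈʼ      
palatal           c         cʼ      
uvular            q         qʼ      
Every place of articulation has a plain member except bilabial, where /p/ would be expected.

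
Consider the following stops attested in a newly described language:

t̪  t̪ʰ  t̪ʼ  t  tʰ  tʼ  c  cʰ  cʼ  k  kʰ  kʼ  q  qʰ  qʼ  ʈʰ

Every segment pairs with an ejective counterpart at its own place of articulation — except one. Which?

/ʈʰ/

Dental: /t̪/ ~ /t̪ʰ/ ~ /t̪ʼ/
Alveolar: /t/ ~ /tʰ/ ~ /tʼ/
Palatal: /c/ ~ /cʰ/ ~ /cʼ/
Velar: /k/ ~ /kʰ/ ~ /kʼ/
Uvular: /q/ ~ /qʰ/ ~ /qʼ/
Retroflex: only /ʈʰ/ (aspirated); no ejective partner.
So /ʈʰ/ is the unpaired segment.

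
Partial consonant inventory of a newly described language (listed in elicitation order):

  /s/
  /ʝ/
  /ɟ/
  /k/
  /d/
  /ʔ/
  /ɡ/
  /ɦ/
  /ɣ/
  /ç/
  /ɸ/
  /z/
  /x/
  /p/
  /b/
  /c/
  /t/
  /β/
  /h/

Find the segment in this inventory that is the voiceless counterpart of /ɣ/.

/ɣ/ is a voiced velar fricative.
The voiceless counterpart is a voiceless velar fricative — in this inventory, /x/.

/x/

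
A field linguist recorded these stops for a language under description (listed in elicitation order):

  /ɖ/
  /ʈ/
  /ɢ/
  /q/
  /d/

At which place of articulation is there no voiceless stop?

place of articulation  voiceless  voiced  
alveolar          —         d       
retroflex         ʈ         ɖ       
uvular            q         ɢ       
Every place of articulation has a voiceless member except alveolar, where /t/ would be expected.

alveolar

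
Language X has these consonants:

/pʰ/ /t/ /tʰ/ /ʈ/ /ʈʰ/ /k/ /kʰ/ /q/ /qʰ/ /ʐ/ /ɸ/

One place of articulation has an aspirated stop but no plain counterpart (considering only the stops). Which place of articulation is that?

place of articulation  plain     aspirated
bilabial          —         pʰ      
alveolar          t         tʰ      
retroflex         ʈ         ʈʰ      
velar             k         kʰ      
uvular            q         qʰ      
Every place of articulation has a plain member except bilabial, where /p/ would be expected.

bilabial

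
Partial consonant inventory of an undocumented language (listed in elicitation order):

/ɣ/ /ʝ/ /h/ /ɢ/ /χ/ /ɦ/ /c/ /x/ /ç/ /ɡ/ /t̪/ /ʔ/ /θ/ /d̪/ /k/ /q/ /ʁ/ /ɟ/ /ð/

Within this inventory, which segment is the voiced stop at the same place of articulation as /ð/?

/ð/ is a voiced dental fricative.
The voiced stop at the same place is a voiced dental stop — in this inventory, /d̪/.

/d̪/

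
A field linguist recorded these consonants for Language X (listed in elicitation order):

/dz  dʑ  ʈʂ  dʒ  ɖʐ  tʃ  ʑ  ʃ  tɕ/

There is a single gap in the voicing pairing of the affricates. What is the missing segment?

Voiceless: /tʃ/ (postalveolar), /ʈʂ/ (retroflex), /tɕ/ (alveolo-palatal).
Voiced: /dz/ (alveolar), /dʒ/ (postalveolar), /ɖʐ/ (retroflex), /dʑ/ (alveolo-palatal).
The alveolar row has no voiceless member, so the gap is the voiceless alveolar affricate /ts/.

/ts/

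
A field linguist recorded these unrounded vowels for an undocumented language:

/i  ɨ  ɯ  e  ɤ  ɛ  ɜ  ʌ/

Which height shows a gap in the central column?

height            front     central   back    
high              i         ɨ         ɯ       
high-mid          e         —         ɤ       
low-mid           ɛ         ɜ         ʌ       
Every height has a central member except high-mid, where /ɘ/ would be expected.

high-mid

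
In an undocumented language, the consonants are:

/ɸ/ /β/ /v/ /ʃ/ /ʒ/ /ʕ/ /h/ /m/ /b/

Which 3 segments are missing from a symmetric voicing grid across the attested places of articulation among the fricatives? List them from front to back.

/f/, /ħ/, /ɦ/

bilabial: voiceless /ɸ/, voiced /β/.
labiodental: voiceless —, voiced /v/.
postalveolar: voiceless /ʃ/, voiced /ʒ/.
pharyngeal: voiceless —, voiced /ʕ/.
glottal: voiceless /h/, voiced —.
Gaps, from front to back: labiodental lacks voiceless (/f/); pharyngeal lacks voiceless (/ħ/); glottal lacks voiced (/ɦ/).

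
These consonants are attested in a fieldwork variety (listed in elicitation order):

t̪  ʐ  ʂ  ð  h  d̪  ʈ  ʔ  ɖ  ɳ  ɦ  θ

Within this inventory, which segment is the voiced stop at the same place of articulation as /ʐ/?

/ɖ/

/ʐ/ is a voiced retroflex fricative.
The voiced stop at the same place is a voiced retroflex stop — in this inventory, /ɖ/.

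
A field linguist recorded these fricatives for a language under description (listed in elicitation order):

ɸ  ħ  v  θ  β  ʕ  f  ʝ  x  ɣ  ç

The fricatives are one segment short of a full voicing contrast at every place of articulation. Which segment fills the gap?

Voiceless: /ɸ/ (bilabial), /f/ (labiodental), /θ/ (dental), /ç/ (palatal), /x/ (velar), /ħ/ (pharyngeal).
Voiced: /β/ (bilabial), /v/ (labiodental), /ʝ/ (palatal), /ɣ/ (velar), /ʕ/ (pharyngeal).
The dental row has no voiced member, so the gap is the voiced dental fricative /ð/.

/ð/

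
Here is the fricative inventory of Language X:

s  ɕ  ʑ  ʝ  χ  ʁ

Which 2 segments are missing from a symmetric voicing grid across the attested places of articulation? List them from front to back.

/z/, /ç/

alveolar: voiceless /s/, voiced —.
alveolo-palatal: voiceless /ɕ/, voiced /ʑ/.
palatal: voiceless —, voiced /ʝ/.
uvular: voiceless /χ/, voiced /ʁ/.
Gaps, from front to back: alveolar lacks voiced (/z/); palatal lacks voiceless (/ç/).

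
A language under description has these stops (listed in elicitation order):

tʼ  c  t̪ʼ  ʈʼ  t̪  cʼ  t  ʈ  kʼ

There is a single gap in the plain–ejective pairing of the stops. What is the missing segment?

/k/

place of articulation  plain     ejective
dental            t̪        t̪ʼ     
alveolar          t         tʼ      
retroflex         ʈ         ʈʼ      
palatal           c         cʼ      
velar             —         kʼ      
The velar row has no plain member, so the gap is the plain velar stop /k/.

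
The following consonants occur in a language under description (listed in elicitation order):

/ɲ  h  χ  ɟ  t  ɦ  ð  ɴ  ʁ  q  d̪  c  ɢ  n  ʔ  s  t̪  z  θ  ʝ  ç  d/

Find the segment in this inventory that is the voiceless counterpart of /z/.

/s/

/z/ is a voiced alveolar fricative.
The voiceless counterpart is a voiceless alveolar fricative — in this inventory, /s/.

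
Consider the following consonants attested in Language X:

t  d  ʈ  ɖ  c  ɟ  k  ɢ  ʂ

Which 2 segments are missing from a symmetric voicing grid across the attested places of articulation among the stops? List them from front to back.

/ɡ/, /q/

place of articulation  voiceless  voiced  
alveolar          t         d       
retroflex         ʈ         ɖ       
palatal           c         ɟ       
velar             k         —       
uvular            —         ɢ       
Gaps, from front to back: velar lacks voiced (/ɡ/); uvular lacks voiceless (/q/).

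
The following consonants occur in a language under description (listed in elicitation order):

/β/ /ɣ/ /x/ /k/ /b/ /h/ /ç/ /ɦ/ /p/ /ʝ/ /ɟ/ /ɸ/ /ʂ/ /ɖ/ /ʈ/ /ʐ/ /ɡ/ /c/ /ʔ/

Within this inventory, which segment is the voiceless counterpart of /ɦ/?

/h/

/ɦ/ is a voiced glottal fricative.
The voiceless counterpart is a voiceless glottal fricative — in this inventory, /h/.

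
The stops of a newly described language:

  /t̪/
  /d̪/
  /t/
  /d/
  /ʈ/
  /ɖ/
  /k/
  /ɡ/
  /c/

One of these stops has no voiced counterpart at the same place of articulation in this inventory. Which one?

Dental: /t̪/ ~ /d̪/
Alveolar: /t/ ~ /d/
Retroflex: /ʈ/ ~ /ɖ/
Velar: /k/ ~ /ɡ/
Palatal: only /c/ (voiceless); no voiced partner.
So /c/ is the unpaired segment.

/c/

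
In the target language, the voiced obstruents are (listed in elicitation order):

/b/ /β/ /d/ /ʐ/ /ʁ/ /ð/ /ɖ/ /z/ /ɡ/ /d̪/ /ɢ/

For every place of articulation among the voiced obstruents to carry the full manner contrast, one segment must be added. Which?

bilabial: stop /b/, fricative /β/.
dental: stop /d̪/, fricative /ð/.
alveolar: stop /d/, fricative /z/.
retroflex: stop /ɖ/, fricative /ʐ/.
velar: stop /ɡ/, fricative —.
uvular: stop /ɢ/, fricative /ʁ/.
The velar row has no fricative member, so the gap is the velar fricative /ɣ/.

/ɣ/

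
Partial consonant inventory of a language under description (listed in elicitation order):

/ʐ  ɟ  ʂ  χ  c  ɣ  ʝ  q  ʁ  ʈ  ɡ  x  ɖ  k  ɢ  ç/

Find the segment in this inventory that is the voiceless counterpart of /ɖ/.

/ʈ/

/ɖ/ is a voiced retroflex stop.
The voiceless counterpart is a voiceless retroflex stop — in this inventory, /ʈ/.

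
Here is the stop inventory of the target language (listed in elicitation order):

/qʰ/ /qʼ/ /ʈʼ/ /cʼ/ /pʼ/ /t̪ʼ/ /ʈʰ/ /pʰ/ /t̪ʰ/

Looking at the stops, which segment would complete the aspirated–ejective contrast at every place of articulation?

bilabial: aspirated /pʰ/, ejective /pʼ/.
dental: aspirated /t̪ʰ/, ejective /t̪ʼ/.
retroflex: aspirated /ʈʰ/, ejective /ʈʼ/.
palatal: aspirated —, ejective /cʼ/.
uvular: aspirated /qʰ/, ejective /qʼ/.
The palatal row has no aspirated member, so the gap is the aspirated palatal stop /cʰ/.

/cʰ/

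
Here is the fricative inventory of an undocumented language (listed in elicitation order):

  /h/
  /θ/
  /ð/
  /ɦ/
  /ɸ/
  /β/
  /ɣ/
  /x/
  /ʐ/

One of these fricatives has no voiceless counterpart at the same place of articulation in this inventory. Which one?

/ʐ/

Bilabial: /ɸ/ ~ /β/
Dental: /θ/ ~ /ð/
Velar: /x/ ~ /ɣ/
Glottal: /h/ ~ /ɦ/
Retroflex: only /ʐ/ (voiced); no voiceless partner.
So /ʐ/ is the unpaired segment.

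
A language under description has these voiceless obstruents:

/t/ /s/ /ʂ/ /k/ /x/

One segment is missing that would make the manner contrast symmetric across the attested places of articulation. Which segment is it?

alveolar: stop /t/, fricative /s/.
retroflex: stop —, fricative /ʂ/.
velar: stop /k/, fricative /x/.
The retroflex row has no stop member, so the gap is the retroflex stop /ʈ/.

/ʈ/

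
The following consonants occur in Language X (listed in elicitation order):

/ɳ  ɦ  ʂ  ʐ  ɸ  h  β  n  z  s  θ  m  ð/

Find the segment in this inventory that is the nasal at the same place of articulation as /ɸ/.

/m/

/ɸ/ is a voiceless bilabial fricative.
The nasal at the same place is a bilabial nasal — in this inventory, /m/.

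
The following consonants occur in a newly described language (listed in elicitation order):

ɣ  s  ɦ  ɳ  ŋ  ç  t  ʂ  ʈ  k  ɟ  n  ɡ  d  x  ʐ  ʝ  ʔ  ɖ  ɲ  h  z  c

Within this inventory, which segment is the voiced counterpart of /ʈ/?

/ɖ/

/ʈ/ is a voiceless retroflex stop.
The voiced counterpart is a voiced retroflex stop — in this inventory, /ɖ/.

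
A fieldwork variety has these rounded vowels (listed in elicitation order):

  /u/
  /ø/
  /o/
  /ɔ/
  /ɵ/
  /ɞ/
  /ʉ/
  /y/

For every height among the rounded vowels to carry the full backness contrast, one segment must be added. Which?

Front: /y/ (high), /ø/ (high-mid).
Central: /ʉ/ (high), /ɵ/ (high-mid), /ɞ/ (low-mid).
Back: /u/ (high), /o/ (high-mid), /ɔ/ (low-mid).
The low-mid row has no front member, so the gap is the low-mid front rounded vowel /œ/.

/œ/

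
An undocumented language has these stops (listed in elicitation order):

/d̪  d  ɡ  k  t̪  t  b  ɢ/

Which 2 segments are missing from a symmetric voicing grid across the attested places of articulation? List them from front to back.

place of articulation  voiceless  voiced  
bilabial          —         b       
dental            t̪        d̪      
alveolar          t         d       
velar             k         ɡ       
uvular            —         ɢ       
Gaps, from front to back: bilabial lacks voiceless (/p/); uvular lacks voiceless (/q/).

/p/, /q/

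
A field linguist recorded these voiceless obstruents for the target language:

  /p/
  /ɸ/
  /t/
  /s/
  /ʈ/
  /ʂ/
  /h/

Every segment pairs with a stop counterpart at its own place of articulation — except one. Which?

Bilabial: /p/ ~ /ɸ/
Alveolar: /t/ ~ /s/
Retroflex: /ʈ/ ~ /ʂ/
Glottal: only /h/ (fricative); no stop partner.
So /h/ is the unpaired segment.

/h/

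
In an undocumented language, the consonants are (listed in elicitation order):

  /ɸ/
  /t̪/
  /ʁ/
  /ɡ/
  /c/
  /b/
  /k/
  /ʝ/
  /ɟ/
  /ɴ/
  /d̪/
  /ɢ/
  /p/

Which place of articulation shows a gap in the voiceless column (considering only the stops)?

uvular

bilabial: voiceless /p/, voiced /b/.
dental: voiceless /t̪/, voiced /d̪/.
palatal: voiceless /c/, voiced /ɟ/.
velar: voiceless /k/, voiced /ɡ/.
uvular: voiceless —, voiced /ɢ/.
Every place of articulation has a voiceless member except uvular, where /q/ would be expected.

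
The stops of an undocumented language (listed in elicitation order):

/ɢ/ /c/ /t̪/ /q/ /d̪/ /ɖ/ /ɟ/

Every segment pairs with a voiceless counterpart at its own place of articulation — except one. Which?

/ɖ/

Dental: /t̪/ ~ /d̪/
Palatal: /c/ ~ /ɟ/
Uvular: /q/ ~ /ɢ/
Retroflex: only /ɖ/ (voiced); no voiceless partner.
So /ɖ/ is the unpaired segment.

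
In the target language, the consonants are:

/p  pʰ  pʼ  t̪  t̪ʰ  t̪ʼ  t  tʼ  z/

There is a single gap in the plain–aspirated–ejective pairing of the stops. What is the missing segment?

/tʰ/

Plain: /p/ (bilabial), /t̪/ (dental), /t/ (alveolar).
Aspirated: /pʰ/ (bilabial), /t̪ʰ/ (dental).
Ejective: /pʼ/ (bilabial), /t̪ʼ/ (dental), /tʼ/ (alveolar).
The alveolar row has no aspirated member, so the gap is the aspirated alveolar stop /tʰ/.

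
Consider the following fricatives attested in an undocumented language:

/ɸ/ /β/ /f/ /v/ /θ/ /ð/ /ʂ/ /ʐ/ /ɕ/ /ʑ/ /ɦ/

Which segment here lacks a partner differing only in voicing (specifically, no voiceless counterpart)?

Bilabial: /ɸ/ ~ /β/
Labiodental: /f/ ~ /v/
Dental: /θ/ ~ /ð/
Retroflex: /ʂ/ ~ /ʐ/
Alveolo-palatal: /ɕ/ ~ /ʑ/
Glottal: only /ɦ/ (voiced); no voiceless partner.
So /ɦ/ is the unpaired segment.

/ɦ/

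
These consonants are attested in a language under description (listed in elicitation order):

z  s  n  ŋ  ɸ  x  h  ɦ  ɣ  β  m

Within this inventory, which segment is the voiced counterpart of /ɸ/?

/β/

/ɸ/ is a voiceless bilabial fricative.
The voiced counterpart is a voiced bilabial fricative — in this inventory, /β/.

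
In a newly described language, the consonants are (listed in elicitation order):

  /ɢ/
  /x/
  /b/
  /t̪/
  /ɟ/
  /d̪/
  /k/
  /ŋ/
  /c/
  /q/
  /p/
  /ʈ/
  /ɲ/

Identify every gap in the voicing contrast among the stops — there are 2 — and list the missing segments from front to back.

bilabial: voiceless /p/, voiced /b/.
dental: voiceless /t̪/, voiced /d̪/.
retroflex: voiceless /ʈ/, voiced —.
palatal: voiceless /c/, voiced /ɟ/.
velar: voiceless /k/, voiced —.
uvular: voiceless /q/, voiced /ɢ/.
Gaps, from front to back: retroflex lacks voiced (/ɖ/); velar lacks voiced (/ɡ/).

/ɖ/, /ɡ/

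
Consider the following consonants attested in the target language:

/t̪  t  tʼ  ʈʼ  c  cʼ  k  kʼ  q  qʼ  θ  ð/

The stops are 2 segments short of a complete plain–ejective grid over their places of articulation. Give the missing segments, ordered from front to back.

dental: plain /t̪/, ejective —.
alveolar: plain /t/, ejective /tʼ/.
retroflex: plain —, ejective /ʈʼ/.
palatal: plain /c/, ejective /cʼ/.
velar: plain /k/, ejective /kʼ/.
uvular: plain /q/, ejective /qʼ/.
Gaps, from front to back: dental lacks ejective (/t̪ʼ/); retroflex lacks plain (/ʈ/).

/t̪ʼ/, /ʈ/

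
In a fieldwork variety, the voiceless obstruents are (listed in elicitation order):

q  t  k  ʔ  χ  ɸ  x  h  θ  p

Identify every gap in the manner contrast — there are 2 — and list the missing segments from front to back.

/t̪/, /s/

place of articulation  stop      fricative
bilabial          p         ɸ       
dental            —         θ       
alveolar          t         —       
velar             k         x       
uvular            q         χ       
glottal           ʔ         h       
Gaps, from front to back: dental lacks stop (/t̪/); alveolar lacks fricative (/s/).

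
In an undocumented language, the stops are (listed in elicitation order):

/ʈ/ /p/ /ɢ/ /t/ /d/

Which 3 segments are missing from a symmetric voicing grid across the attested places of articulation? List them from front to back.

/b/, /ɖ/, /q/

place of articulation  voiceless  voiced  
bilabial          p         —       
alveolar          t         d       
retroflex         ʈ         —       
uvular            —         ɢ       
Gaps, from front to back: bilabial lacks voiced (/b/); retroflex lacks voiced (/ɖ/); uvular lacks voiceless (/q/).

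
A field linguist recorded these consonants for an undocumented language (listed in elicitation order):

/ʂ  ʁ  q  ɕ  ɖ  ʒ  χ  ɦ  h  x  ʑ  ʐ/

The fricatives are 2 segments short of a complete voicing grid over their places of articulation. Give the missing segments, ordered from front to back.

place of articulation  voiceless  voiced  
postalveolar      —         ʒ       
retroflex         ʂ         ʐ       
alveolo-palatal   ɕ         ʑ       
velar             x         —       
uvular            χ         ʁ       
glottal           h         ɦ       
Gaps, from front to back: postalveolar lacks voiceless (/ʃ/); velar lacks voiced (/ɣ/).

/ʃ/, /ɣ/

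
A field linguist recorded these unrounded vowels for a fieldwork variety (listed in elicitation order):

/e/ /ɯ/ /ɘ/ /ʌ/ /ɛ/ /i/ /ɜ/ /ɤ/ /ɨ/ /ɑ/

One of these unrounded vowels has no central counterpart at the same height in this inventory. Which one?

/ɑ/

High: /i/ ~ /ɨ/ ~ /ɯ/
High-mid: /e/ ~ /ɘ/ ~ /ɤ/
Low-mid: /ɛ/ ~ /ɜ/ ~ /ʌ/
Low: only /ɑ/ (back); no central partner.
So /ɑ/ is the unpaired segment.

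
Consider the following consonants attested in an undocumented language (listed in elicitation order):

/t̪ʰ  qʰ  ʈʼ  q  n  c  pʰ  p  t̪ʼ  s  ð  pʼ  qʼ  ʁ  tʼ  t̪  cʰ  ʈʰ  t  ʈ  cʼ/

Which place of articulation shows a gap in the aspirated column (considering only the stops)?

Plain: /p/ (bilabial), /t̪/ (dental), /t/ (alveolar), /ʈ/ (retroflex), /c/ (palatal), /q/ (uvular).
Aspirated: /pʰ/ (bilabial), /t̪ʰ/ (dental), /ʈʰ/ (retroflex), /cʰ/ (palatal), /qʰ/ (uvular).
Ejective: /pʼ/ (bilabial), /t̪ʼ/ (dental), /tʼ/ (alveolar), /ʈʼ/ (retroflex), /cʼ/ (palatal), /qʼ/ (uvular).
Every place of articulation has an aspirated member except alveolar, where /tʰ/ would be expected.

alveolar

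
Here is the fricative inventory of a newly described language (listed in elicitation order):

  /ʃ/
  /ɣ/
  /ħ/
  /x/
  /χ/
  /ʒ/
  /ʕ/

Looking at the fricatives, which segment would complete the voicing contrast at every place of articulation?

/ʁ/

postalveolar: voiceless /ʃ/, voiced /ʒ/.
velar: voiceless /x/, voiced /ɣ/.
uvular: voiceless /χ/, voiced —.
pharyngeal: voiceless /ħ/, voiced /ʕ/.
The uvular row has no voiced member, so the gap is the voiced uvular fricative /ʁ/.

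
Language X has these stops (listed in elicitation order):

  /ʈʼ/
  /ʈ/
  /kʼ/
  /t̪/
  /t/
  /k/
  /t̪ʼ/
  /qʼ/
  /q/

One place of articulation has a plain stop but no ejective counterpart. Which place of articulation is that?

alveolar

dental: plain /t̪/, ejective /t̪ʼ/.
alveolar: plain /t/, ejective —.
retroflex: plain /ʈ/, ejective /ʈʼ/.
velar: plain /k/, ejective /kʼ/.
uvular: plain /q/, ejective /qʼ/.
Every place of articulation has an ejective member except alveolar, where /tʼ/ would be expected.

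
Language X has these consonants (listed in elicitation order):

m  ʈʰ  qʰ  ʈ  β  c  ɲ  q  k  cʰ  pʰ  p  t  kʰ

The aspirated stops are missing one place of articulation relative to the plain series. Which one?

alveolar

Plain: /p/ (bilabial), /t/ (alveolar), /ʈ/ (retroflex), /c/ (palatal), /k/ (velar), /q/ (uvular).
Aspirated: /pʰ/ (bilabial), /ʈʰ/ (retroflex), /cʰ/ (palatal), /kʰ/ (velar), /qʰ/ (uvular).
Every place of articulation has an aspirated member except alveolar, where /tʰ/ would be expected.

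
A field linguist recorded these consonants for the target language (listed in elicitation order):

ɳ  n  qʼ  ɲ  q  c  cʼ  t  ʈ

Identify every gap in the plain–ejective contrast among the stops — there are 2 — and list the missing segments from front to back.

/tʼ/, /ʈʼ/

alveolar: plain /t/, ejective —.
retroflex: plain /ʈ/, ejective —.
palatal: plain /c/, ejective /cʼ/.
uvular: plain /q/, ejective /qʼ/.
Gaps, from front to back: alveolar lacks ejective (/tʼ/); retroflex lacks ejective (/ʈʼ/).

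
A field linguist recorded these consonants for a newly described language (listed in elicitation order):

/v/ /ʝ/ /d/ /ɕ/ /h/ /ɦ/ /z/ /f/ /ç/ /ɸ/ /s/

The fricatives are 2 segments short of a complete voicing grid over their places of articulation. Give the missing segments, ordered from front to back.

place of articulation  voiceless  voiced  
bilabial          ɸ         —       
labiodental       f         v       
alveolar          s         z       
alveolo-palatal   ɕ         —       
palatal           ç         ʝ       
glottal           h         ɦ       
Gaps, from front to back: bilabial lacks voiced (/β/); alveolo-palatal lacks voiced (/ʑ/).

/β/, /ʑ/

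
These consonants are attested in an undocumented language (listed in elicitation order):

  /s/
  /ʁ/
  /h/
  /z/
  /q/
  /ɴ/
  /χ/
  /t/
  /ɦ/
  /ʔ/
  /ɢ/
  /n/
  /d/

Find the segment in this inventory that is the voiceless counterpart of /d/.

/t/

/d/ is a voiced alveolar stop.
The voiceless counterpart is a voiceless alveolar stop — in this inventory, /t/.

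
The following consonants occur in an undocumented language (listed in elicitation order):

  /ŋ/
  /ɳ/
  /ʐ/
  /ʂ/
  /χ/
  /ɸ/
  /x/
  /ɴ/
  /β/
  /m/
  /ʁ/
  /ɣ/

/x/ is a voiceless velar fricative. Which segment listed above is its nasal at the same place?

/ŋ/

The nasal at the same place is a velar nasal — in this inventory, /ŋ/.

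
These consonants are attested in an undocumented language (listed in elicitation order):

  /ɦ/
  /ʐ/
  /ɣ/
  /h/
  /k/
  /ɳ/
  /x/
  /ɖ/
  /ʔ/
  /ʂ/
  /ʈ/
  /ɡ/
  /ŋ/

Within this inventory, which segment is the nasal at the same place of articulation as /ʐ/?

/ʐ/ is a voiced retroflex fricative.
The nasal at the same place is a retroflex nasal — in this inventory, /ɳ/.

/ɳ/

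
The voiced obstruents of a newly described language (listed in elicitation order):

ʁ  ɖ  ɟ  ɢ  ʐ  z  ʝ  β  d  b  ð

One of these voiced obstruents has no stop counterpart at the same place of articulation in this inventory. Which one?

Bilabial: /b/ ~ /β/
Alveolar: /d/ ~ /z/
Retroflex: /ɖ/ ~ /ʐ/
Palatal: /ɟ/ ~ /ʝ/
Uvular: /ɢ/ ~ /ʁ/
Dental: only /ð/ (fricative); no stop partner.
So /ð/ is the unpaired segment.

/ð/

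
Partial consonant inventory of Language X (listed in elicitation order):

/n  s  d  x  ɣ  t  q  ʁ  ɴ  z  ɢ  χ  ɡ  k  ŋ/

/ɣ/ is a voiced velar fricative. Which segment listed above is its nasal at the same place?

/ŋ/

The nasal at the same place is a velar nasal — in this inventory, /ŋ/.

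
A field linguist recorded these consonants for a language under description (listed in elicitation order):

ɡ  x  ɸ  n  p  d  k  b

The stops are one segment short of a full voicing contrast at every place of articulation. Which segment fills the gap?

bilabial: voiceless /p/, voiced /b/.
alveolar: voiceless —, voiced /d/.
velar: voiceless /k/, voiced /ɡ/.
The alveolar row has no voiceless member, so the gap is the voiceless alveolar stop /t/.

/t/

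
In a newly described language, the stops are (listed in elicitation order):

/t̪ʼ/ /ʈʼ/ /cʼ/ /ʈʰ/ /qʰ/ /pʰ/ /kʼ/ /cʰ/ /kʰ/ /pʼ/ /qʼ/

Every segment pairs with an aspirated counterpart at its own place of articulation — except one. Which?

Bilabial: /pʰ/ ~ /pʼ/
Retroflex: /ʈʰ/ ~ /ʈʼ/
Palatal: /cʰ/ ~ /cʼ/
Velar: /kʰ/ ~ /kʼ/
Uvular: /qʰ/ ~ /qʼ/
Dental: only /t̪ʼ/ (ejective); no aspirated partner.
So /t̪ʼ/ is the unpaired segment.

/t̪ʼ/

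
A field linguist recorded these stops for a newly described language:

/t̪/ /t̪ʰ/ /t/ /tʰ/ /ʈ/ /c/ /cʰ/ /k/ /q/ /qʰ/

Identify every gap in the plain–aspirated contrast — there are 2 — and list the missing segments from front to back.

/ʈʰ/, /kʰ/

place of articulation  plain     aspirated
dental            t̪        t̪ʰ     
alveolar          t         tʰ      
retroflex         ʈ         —       
palatal           c         cʰ      
velar             k         —       
uvular            q         qʰ      
Gaps, from front to back: retroflex lacks aspirated (/ʈʰ/); velar lacks aspirated (/kʰ/).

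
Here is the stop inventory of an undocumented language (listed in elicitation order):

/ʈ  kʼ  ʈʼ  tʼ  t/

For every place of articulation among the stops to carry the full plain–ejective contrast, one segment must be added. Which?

/k/

alveolar: plain /t/, ejective /tʼ/.
retroflex: plain /ʈ/, ejective /ʈʼ/.
velar: plain —, ejective /kʼ/.
The velar row has no plain member, so the gap is the plain velar stop /k/.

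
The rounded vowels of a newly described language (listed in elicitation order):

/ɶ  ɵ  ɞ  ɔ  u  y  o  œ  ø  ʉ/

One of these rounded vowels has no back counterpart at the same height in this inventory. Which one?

High: /y/ ~ /ʉ/ ~ /u/
High-mid: /ø/ ~ /ɵ/ ~ /o/
Low-mid: /œ/ ~ /ɞ/ ~ /ɔ/
Low: only /ɶ/ (front); no back partner.
So /ɶ/ is the unpaired segment.

/ɶ/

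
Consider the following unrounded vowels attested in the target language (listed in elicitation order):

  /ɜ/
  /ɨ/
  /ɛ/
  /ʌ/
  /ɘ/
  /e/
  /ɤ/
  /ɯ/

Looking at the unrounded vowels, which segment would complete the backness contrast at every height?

Front: /e/ (high-mid), /ɛ/ (low-mid).
Central: /ɨ/ (high), /ɘ/ (high-mid), /ɜ/ (low-mid).
Back: /ɯ/ (high), /ɤ/ (high-mid), /ʌ/ (low-mid).
The high row has no front member, so the gap is the high front unrounded vowel /i/.

/i/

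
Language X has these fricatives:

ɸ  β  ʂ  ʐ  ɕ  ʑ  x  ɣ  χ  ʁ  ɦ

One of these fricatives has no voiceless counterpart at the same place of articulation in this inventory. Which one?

Bilabial: /ɸ/ ~ /β/
Retroflex: /ʂ/ ~ /ʐ/
Alveolo-palatal: /ɕ/ ~ /ʑ/
Velar: /x/ ~ /ɣ/
Uvular: /χ/ ~ /ʁ/
Glottal: only /ɦ/ (voiced); no voiceless partner.
So /ɦ/ is the unpaired segment.

/ɦ/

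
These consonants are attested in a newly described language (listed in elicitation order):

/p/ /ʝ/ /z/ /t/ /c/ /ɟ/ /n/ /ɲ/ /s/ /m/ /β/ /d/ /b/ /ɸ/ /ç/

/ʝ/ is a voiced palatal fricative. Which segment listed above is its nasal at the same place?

/ɲ/

The nasal at the same place is a palatal nasal — in this inventory, /ɲ/.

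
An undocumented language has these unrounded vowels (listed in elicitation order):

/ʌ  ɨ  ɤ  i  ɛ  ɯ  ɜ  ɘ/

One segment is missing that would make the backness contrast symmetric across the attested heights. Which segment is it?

high: front /i/, central /ɨ/, back /ɯ/.
high-mid: front —, central /ɘ/, back /ɤ/.
low-mid: front /ɛ/, central /ɜ/, back /ʌ/.
The high-mid row has no front member, so the gap is the high-mid front unrounded vowel /e/.

/e/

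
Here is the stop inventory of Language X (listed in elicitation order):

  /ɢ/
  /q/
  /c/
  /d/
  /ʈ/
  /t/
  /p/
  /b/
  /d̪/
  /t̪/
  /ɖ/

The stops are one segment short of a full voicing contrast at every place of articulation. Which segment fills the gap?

place of articulation  voiceless  voiced  
bilabial          p         b       
dental            t̪        d̪      
alveolar          t         d       
retroflex         ʈ         ɖ       
palatal           c         —       
uvular            q         ɢ       
The palatal row has no voiced member, so the gap is the voiced palatal stop /ɟ/.

/ɟ/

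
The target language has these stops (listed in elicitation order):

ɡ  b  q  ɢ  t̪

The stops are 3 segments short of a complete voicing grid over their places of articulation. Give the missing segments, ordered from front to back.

/p/, /d̪/, /k/

bilabial: voiceless —, voiced /b/.
dental: voiceless /t̪/, voiced —.
velar: voiceless —, voiced /ɡ/.
uvular: voiceless /q/, voiced /ɢ/.
Gaps, from front to back: bilabial lacks voiceless (/p/); dental lacks voiced (/d̪/); velar lacks voiceless (/k/).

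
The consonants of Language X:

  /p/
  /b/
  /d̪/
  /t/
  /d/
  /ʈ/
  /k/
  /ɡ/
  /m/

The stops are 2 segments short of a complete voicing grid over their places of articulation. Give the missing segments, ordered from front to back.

bilabial: voiceless /p/, voiced /b/.
dental: voiceless —, voiced /d̪/.
alveolar: voiceless /t/, voiced /d/.
retroflex: voiceless /ʈ/, voiced —.
velar: voiceless /k/, voiced /ɡ/.
Gaps, from front to back: dental lacks voiceless (/t̪/); retroflex lacks voiced (/ɖ/).

/t̪/, /ɖ/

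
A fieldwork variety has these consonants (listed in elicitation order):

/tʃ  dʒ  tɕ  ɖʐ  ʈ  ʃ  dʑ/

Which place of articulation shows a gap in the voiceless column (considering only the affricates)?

Voiceless: /tʃ/ (postalveolar), /tɕ/ (alveolo-palatal).
Voiced: /dʒ/ (postalveolar), /ɖʐ/ (retroflex), /dʑ/ (alveolo-palatal).
Every place of articulation has a voiceless member except retroflex, where /ʈʂ/ would be expected.

retroflex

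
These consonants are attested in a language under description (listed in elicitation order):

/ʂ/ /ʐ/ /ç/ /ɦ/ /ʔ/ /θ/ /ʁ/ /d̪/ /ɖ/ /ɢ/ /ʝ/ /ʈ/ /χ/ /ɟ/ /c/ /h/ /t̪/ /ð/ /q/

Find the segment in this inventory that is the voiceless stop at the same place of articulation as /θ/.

/t̪/

/θ/ is a voiceless dental fricative.
The voiceless stop at the same place is a voiceless dental stop — in this inventory, /t̪/.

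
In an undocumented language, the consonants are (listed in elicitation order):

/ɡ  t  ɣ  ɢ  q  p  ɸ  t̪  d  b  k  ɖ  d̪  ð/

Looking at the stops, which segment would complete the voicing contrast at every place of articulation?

/ʈ/

place of articulation  voiceless  voiced  
bilabial          p         b       
dental            t̪        d̪      
alveolar          t         d       
retroflex         —         ɖ       
velar             k         ɡ       
uvular            q         ɢ       
The retroflex row has no voiceless member, so the gap is the voiceless retroflex stop /ʈ/.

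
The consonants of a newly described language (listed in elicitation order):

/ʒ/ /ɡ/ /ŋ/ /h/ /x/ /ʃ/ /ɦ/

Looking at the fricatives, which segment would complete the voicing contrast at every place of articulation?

place of articulation  voiceless  voiced  
postalveolar      ʃ         ʒ       
velar             x         —       
glottal           h         ɦ       
The velar row has no voiced member, so the gap is the voiced velar fricative /ɣ/.

/ɣ/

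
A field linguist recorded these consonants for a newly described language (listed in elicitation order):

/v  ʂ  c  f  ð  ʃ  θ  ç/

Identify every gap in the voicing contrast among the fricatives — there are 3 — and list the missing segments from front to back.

place of articulation  voiceless  voiced  
labiodental       f         v       
dental            θ         ð       
postalveolar      ʃ         —       
retroflex         ʂ         —       
palatal           ç         —       
Gaps, from front to back: postalveolar lacks voiced (/ʒ/); retroflex lacks voiced (/ʐ/); palatal lacks voiced (/ʝ/).

/ʒ/, /ʐ/, /ʝ/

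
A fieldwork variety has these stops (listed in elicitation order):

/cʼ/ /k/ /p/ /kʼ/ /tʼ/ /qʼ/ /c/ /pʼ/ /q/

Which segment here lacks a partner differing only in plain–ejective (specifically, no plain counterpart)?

Bilabial: /p/ ~ /pʼ/
Palatal: /c/ ~ /cʼ/
Velar: /k/ ~ /kʼ/
Uvular: /q/ ~ /qʼ/
Alveolar: only /tʼ/ (ejective); no plain partner.
So /tʼ/ is the unpaired segment.

/tʼ/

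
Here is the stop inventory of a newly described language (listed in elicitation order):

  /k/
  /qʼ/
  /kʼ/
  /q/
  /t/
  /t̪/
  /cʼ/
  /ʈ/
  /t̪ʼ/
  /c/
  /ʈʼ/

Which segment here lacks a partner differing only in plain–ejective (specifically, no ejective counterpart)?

Dental: /t̪/ ~ /t̪ʼ/
Retroflex: /ʈ/ ~ /ʈʼ/
Palatal: /c/ ~ /cʼ/
Velar: /k/ ~ /kʼ/
Uvular: /q/ ~ /qʼ/
Alveolar: only /t/ (plain); no ejective partner.
So /t/ is the unpaired segment.

/t/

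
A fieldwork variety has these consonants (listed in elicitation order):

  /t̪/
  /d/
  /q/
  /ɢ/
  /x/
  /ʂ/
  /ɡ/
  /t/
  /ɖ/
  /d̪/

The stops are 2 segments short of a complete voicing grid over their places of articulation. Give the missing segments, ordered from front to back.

place of articulation  voiceless  voiced  
dental            t̪        d̪      
alveolar          t         d       
retroflex         —         ɖ       
velar             —         ɡ       
uvular            q         ɢ       
Gaps, from front to back: retroflex lacks voiceless (/ʈ/); velar lacks voiceless (/k/).

/ʈ/, /k/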